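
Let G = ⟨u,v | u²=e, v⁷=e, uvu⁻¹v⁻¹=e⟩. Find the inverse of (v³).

The order of (v³) is 7 (smallest k with (v³)ᵏ = e), so (v³)⁻¹ = (v³)⁶ = v⁴.
Check: (v³) · (v⁴) → (v³) · v⁴ = e, giving e as required.

Answer: v⁴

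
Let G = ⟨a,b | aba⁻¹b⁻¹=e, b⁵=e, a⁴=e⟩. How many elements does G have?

Enumerate words in the generators, reducing via the relations: the distinct elements are
  {a, b, e, ab, a², a³, b², b³, b⁴, ab², ab³, ab⁴, a²b, a³b, a²b², a²b³, a²b⁴, a³b², a³b³, a³b⁴}.
No further products give new elements, so |G| = 20.

Answer: 20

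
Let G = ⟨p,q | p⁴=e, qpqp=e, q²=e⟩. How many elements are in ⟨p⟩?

|⟨p⟩| equals the order of p. Compute successive powers until reaching e:
  p¹ = p, p² = p², p³ = p³, p⁴ = e.
The smallest positive k with pᵏ = e is 4, so |⟨p⟩| = 4.

Answer: 4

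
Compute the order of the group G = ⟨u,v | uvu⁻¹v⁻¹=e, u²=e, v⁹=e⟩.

Enumerate words in the generators, reducing via the relations: the distinct elements are
  {e, u, v, uv, v², v³, v⁴, v⁵, v⁶, v⁷, v⁸, uv², uv³, uv⁴, uv⁵, uv⁶, uv⁷, uv⁸}.
No further products give new elements, so |G| = 18.

Answer: 18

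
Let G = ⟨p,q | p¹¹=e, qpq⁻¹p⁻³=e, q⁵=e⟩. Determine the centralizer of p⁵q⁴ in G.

⟨p⁵q⁴⟩ ⊆ C_G(p⁵q⁴) since powers of p⁵q⁴ commute with p⁵q⁴; so |C_G(p⁵q⁴)| ≥ |⟨p⁵q⁴⟩| = 5.
By orbit–stabilizer, |C_G(p⁵q⁴)| = |G| / |conj. class of p⁵q⁴| = 55 / 11 = 5.
The 5 elements commuting with p⁵q⁴ are {e, p³q³, p⁷q, p⁵q⁴, p⁶q²}.

Answer: {e, p³q³, p⁷q, p⁵q⁴, p⁶q²}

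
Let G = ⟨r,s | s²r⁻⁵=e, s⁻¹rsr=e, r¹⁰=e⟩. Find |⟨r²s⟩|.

|⟨r²s⟩| equals the order of r²s. Compute successive powers until reaching e:
  (r²s)¹ = r²s, (r²s)² = r⁵, (r²s)³ = r²s⁻¹, (r²s)⁴ = e.
The smallest positive k with (r²s)ᵏ = e is 4, so |⟨r²s⟩| = 4.

Answer: 4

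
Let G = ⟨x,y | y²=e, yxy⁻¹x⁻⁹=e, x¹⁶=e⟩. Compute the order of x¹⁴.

Compute successive powers until reaching e:
  (x¹⁴)¹ = x¹⁴, (x¹⁴)² = x¹², (x¹⁴)³ = x¹⁰, (x¹⁴)⁴ = x⁸, (x¹⁴)⁵ = x⁶, (x¹⁴)⁶ = x⁴, (x¹⁴)⁷ = x², (x¹⁴)⁸ = e.
The smallest positive k with (x¹⁴)ᵏ = e is 8.

Answer: 8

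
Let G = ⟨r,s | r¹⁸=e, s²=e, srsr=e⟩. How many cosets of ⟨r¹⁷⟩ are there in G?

First find ord(r¹⁷) by computing successive powers:
  (r¹⁷)¹ = r¹⁷, (r¹⁷)² = r¹⁶, (r¹⁷)³ = r¹⁵, (r¹⁷)⁴ = r¹⁴, (r¹⁷)⁵ = r¹³, (r¹⁷)⁶ = r¹², (r¹⁷)⁷ = r¹¹, (r¹⁷)⁸ = r¹⁰, (r¹⁷)⁹ = r⁹, (r¹⁷)¹⁰ = r⁸, (r¹⁷)¹¹ = r⁷, (r¹⁷)¹² = r⁶, (r¹⁷)¹³ = r⁵, (r¹⁷)¹⁴ = r⁴, (r¹⁷)¹⁵ = r³, (r¹⁷)¹⁶ = r², (r¹⁷)¹⁷ = r, (r¹⁷)¹⁸ = e.
So |⟨r¹⁷⟩| = ord(r¹⁷) = 18. With |G| = 36, by Lagrange [G : ⟨r¹⁷⟩] = 36/18 = 2.

Answer: 2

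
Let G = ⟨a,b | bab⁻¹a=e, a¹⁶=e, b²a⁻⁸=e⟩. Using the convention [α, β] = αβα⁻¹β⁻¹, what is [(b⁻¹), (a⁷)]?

[(b⁻¹), (a⁷)] = (b⁻¹)·(a⁷)·(b⁻¹)⁻¹·(a⁷)⁻¹.
  (b⁻¹) · (a⁷) = ab
  (ab) · b = a⁹
  (a⁹) · (a⁹) = a²

Answer: a²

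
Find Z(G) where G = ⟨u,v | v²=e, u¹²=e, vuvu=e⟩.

An element z ∈ Z(G) iff z commutes with every generator.
For example u⁶ is central: (u⁶)·u = u⁷ = u·(u⁶); (u⁶)·v = u⁶v = v·(u⁶).
Whereas u ∉ Z(G) since u·v = uv ≠ u¹¹v = v·u.
Checking each of the 24 elements this way gives Z(G) = {e, u⁶}, of order 2.

Answer: {e, u⁶}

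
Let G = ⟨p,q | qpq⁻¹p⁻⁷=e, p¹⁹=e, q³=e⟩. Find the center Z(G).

An element z ∈ Z(G) iff z commutes with every generator.
For example e is central: e·p = p = p·e; e·q = q = q·e.
Whereas p ∉ Z(G) since p·q = pq ≠ p⁷q = q·p.
Checking each of the 57 elements this way gives Z(G) = {e}, of order 1.

Answer: {e}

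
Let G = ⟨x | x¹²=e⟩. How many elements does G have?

G is generated by a single element, so G is cyclic. The relator gives x¹² = e and no smaller power is forced to be e, so the 12 powers {e, x, x², x³, x⁴, x⁵, x⁶, x⁷, x⁸, x⁹, x¹¹, x¹⁰} are distinct. Hence |G| = 12.

Answer: 12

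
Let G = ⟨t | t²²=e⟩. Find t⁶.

Compute successive powers of t, reducing at each step:
  t²: t · t = t²
  t³: (t²) · t = t³
  t⁴: (t³) · t = t⁴
  t⁵: (t⁴) · t = t⁵
  t⁶: (t⁵) · t = t⁶

Answer: t⁶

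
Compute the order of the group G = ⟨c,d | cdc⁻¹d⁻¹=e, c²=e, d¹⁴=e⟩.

Enumerate words in the generators, reducing via the relations: the distinct elements are
  {c, d, e, cd, d², d³, d⁴, d⁵, d⁶, d⁷, d⁸, d⁹, cd², cd³, cd⁴, cd⁵, cd⁶, cd⁷, cd⁸, cd⁹, d¹², d¹³, d¹¹, d¹⁰, cd¹², cd¹³, cd¹¹, cd¹⁰}.
No further products give new elements, so |G| = 28.

Answer: 28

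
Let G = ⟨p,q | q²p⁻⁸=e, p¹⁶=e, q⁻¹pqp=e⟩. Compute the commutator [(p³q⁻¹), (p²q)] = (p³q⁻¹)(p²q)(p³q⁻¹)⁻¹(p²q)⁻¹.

[(p³q⁻¹), (p²q)] = (p³q⁻¹)·(p²q)·(p³q⁻¹)⁻¹·(p²q)⁻¹.
  (p³q⁻¹) · (p²q) = p
  p · (p³q) = p⁴q
  (p⁴q) · (p²q⁻¹) = p²

Answer: p²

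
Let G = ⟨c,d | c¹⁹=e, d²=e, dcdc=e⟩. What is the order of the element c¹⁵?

Compute successive powers until reaching e:
  (c¹⁵)¹ = c¹⁵, (c¹⁵)² = c¹¹, (c¹⁵)³ = c⁷, (c¹⁵)⁴ = c³, (c¹⁵)⁵ = c¹⁸, (c¹⁵)⁶ = c¹⁴, (c¹⁵)⁷ = c¹⁰, (c¹⁵)⁸ = c⁶, (c¹⁵)⁹ = c², (c¹⁵)¹⁰ = c¹⁷, (c¹⁵)¹¹ = c¹³, (c¹⁵)¹² = c⁹, (c¹⁵)¹³ = c⁵, (c¹⁵)¹⁴ = c, (c¹⁵)¹⁵ = c¹⁶, (c¹⁵)¹⁶ = c¹², (c¹⁵)¹⁷ = c⁸, (c¹⁵)¹⁸ = c⁴, (c¹⁵)¹⁹ = e.
The smallest positive k with (c¹⁵)ᵏ = e is 19.

Answer: 19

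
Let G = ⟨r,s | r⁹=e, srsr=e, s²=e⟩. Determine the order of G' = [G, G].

G' = [G, G] is generated by all commutators. The generator-pair commutators are: [r, s] = r².
The subgroup they normally generate is {e, r, r², r³, r⁴, r⁵, r⁶, r⁷, r⁸}, of order 9.
Check: |G/G'| = 18/9 = 2 is the order of the abelianisation.

Answer: 9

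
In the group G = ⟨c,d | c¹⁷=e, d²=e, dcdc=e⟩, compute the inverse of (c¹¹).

The order of (c¹¹) is 17 (smallest k with (c¹¹)ᵏ = e), so (c¹¹)⁻¹ = (c¹¹)¹⁶ = c⁶.
Check: (c¹¹) · (c⁶) → (c¹¹) · c⁶ = e, giving e as required.

Answer: c⁶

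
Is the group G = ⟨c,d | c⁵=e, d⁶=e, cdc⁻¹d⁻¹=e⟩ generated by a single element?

|G| = 30. The element cd has order 30 (its powers give 30 distinct elements), so ⟨cd⟩ = G and G is cyclic.

Answer: Yes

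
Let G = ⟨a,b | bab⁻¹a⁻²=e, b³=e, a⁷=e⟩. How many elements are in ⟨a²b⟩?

|⟨a²b⟩| equals the order of a²b. Compute successive powers until reaching e:
  (a²b)¹ = a²b, (a²b)² = a⁶b², (a²b)³ = e.
The smallest positive k with (a²b)ᵏ = e is 3, so |⟨a²b⟩| = 3.

Answer: 3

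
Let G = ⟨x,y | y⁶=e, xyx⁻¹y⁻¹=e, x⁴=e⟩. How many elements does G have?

Enumerate words in the generators, reducing via the relations: the distinct elements are
  {e, x, y, xy, x², x³, y², y³, y⁴, y⁵, xy², xy³, xy⁴, xy⁵, x²y, x³y, x²y², x²y³, x²y⁴, x²y⁵, x³y², x³y³, x³y⁴, x³y⁵}.
No further products give new elements, so |G| = 24.

Answer: 24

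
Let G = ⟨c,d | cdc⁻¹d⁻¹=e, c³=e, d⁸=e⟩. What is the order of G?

Enumerate words in the generators, reducing via the relations: the distinct elements are
  {c, d, e, cd, c², d², d³, d⁴, d⁵, d⁶, d⁷, cd², cd³, cd⁴, cd⁵, cd⁶, cd⁷, c²d, c²d², c²d³, c²d⁴, c²d⁵, c²d⁶, c²d⁷}.
No further products give new elements, so |G| = 24.

Answer: 24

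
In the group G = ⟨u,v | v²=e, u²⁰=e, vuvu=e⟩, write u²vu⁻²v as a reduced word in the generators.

Multiply left to right, reducing at each step:
  (u²) · v = u²v
  (u²v) · u⁻² = u⁴v
  (u⁴v) · v = u⁴

Answer: u⁴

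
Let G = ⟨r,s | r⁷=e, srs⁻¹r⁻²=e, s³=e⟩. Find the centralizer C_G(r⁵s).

⟨r⁵s⟩ ⊆ C_G(r⁵s) since powers of r⁵s commute with r⁵s; so |C_G(r⁵s)| ≥ |⟨r⁵s⟩| = 3.
By orbit–stabilizer, |C_G(r⁵s)| = |G| / |conj. class of r⁵s| = 21 / 7 = 3.
The 3 elements commuting with r⁵s are {e, rs², r⁵s}.

Answer: {e, rs², r⁵s}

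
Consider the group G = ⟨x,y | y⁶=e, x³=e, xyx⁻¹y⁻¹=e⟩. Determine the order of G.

Enumerate words in the generators, reducing via the relations: the distinct elements are
  {e, x, y, xy, x², y², y³, y⁴, y⁵, xy², xy³, xy⁴, xy⁵, x²y, x²y², x²y³, x²y⁴, x²y⁵}.
No further products give new elements, so |G| = 18.

Answer: 18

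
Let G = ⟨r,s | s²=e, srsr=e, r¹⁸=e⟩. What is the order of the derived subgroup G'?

G' = [G, G] is generated by all commutators. The generator-pair commutators are: [r, s] = r².
The subgroup they normally generate is {e, r², r⁴, r⁶, r⁸, r¹⁰, r¹², r¹⁴, r¹⁶}, of order 9.
Check: |G/G'| = 36/9 = 4 is the order of the abelianisation.

Answer: 9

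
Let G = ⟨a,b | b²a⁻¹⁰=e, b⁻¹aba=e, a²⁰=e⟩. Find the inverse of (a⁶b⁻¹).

The order of (a⁶b⁻¹) is 4 (smallest k with (a⁶b⁻¹)ᵏ = e), so (a⁶b⁻¹)⁻¹ = (a⁶b⁻¹)³ = a⁶b.
Check: (a⁶b⁻¹) · (a⁶b) → (a⁶b⁻¹) · a⁶ = b⁻¹;   (b⁻¹) · b = e, giving e as required.

Answer: a⁶b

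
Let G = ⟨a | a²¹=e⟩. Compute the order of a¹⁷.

Compute successive powers until reaching e:
  (a¹⁷)¹ = a¹⁷, (a¹⁷)² = a¹³, (a¹⁷)³ = a⁹, (a¹⁷)⁴ = a⁵, (a¹⁷)⁵ = a, (a¹⁷)⁶ = a¹⁸, (a¹⁷)⁷ = a¹⁴, (a¹⁷)⁸ = a¹⁰, (a¹⁷)⁹ = a⁶, (a¹⁷)¹⁰ = a², (a¹⁷)¹¹ = a¹⁹, (a¹⁷)¹² = a¹⁵, (a¹⁷)¹³ = a¹¹, (a¹⁷)¹⁴ = a⁷, (a¹⁷)¹⁵ = a³, (a¹⁷)¹⁶ = a²⁰, (a¹⁷)¹⁷ = a¹⁶, (a¹⁷)¹⁸ = a¹², (a¹⁷)¹⁹ = a⁸, (a¹⁷)²⁰ = a⁴, (a¹⁷)²¹ = e.
The smallest positive k with (a¹⁷)ᵏ = e is 21.

Answer: 21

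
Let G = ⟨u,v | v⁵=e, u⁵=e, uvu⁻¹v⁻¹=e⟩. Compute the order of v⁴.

Compute successive powers until reaching e:
  (v⁴)¹ = v⁴, (v⁴)² = v³, (v⁴)³ = v², (v⁴)⁴ = v, (v⁴)⁵ = e.
The smallest positive k with (v⁴)ᵏ = e is 5.

Answer: 5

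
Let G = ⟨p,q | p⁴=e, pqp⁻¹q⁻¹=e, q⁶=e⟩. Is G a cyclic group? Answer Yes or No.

|G| = 24, but the maximum element order in G is 12 < 24. No single element generates all of G, so G is not cyclic.

Answer: No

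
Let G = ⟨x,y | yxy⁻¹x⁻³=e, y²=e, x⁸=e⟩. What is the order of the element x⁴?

Compute successive powers until reaching e:
  (x⁴)¹ = x⁴, (x⁴)² = e.
The smallest positive k with (x⁴)ᵏ = e is 2.

Answer: 2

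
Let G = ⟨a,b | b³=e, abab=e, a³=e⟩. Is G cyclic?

Every cyclic group is abelian. But a·b = ab while b·a = a²b², so a·b ≠ b·a and G is not abelian. Hence G is not cyclic.

Answer: No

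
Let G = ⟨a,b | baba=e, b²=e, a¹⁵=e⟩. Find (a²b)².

Compute successive powers of (a²b), reducing at each step:
  (a²b)²: (a²b) · a² = b;   b · b = e

Answer: e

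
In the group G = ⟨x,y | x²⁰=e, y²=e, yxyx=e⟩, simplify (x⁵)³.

Compute successive powers of (x⁵), reducing at each step:
  (x⁵)²: (x⁵) · x⁵ = x¹⁰
  (x⁵)³: (x¹⁰) · x⁵ = x¹⁵

Answer: x¹⁵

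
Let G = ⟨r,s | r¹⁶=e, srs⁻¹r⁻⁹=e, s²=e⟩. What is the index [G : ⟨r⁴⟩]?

First find ord(r⁴) by computing successive powers:
  (r⁴)¹ = r⁴, (r⁴)² = r⁸, (r⁴)³ = r¹², (r⁴)⁴ = e.
So |⟨r⁴⟩| = ord(r⁴) = 4. With |G| = 32, by Lagrange [G : ⟨r⁴⟩] = 32/4 = 8.

Answer: 8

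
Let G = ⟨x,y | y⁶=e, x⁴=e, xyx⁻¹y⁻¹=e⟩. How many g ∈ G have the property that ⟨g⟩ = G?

⟨g⟩ = G would require ord(g) = |G| = 24, but the maximum element order in G is 12 < 24. So G is not cyclic and no single element generates it: the count is 0.

Answer: 0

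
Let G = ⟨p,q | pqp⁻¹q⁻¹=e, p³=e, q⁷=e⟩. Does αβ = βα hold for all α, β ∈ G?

Each pair of generators commutes: p·q = pq = q·p. Since the generators pairwise commute, every element of G commutes with every other, so G is abelian.

Answer: Yes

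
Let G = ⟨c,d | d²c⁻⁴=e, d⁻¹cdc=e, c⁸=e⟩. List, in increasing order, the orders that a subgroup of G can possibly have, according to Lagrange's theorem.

|G| = 16 = 2⁴. By Lagrange's theorem the order of any subgroup divides 16; the divisors of 16 are 1, 2, 4, 8, 16.

Answer: 1, 2, 4, 8, 16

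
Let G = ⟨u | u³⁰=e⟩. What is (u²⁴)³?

Compute successive powers of (u²⁴), reducing at each step:
  (u²⁴)²: (u²⁴) · u²⁴ = u¹⁸
  (u²⁴)³: (u¹⁸) · u²⁴ = u¹²

Answer: u¹²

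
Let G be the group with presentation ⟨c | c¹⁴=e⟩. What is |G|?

G is generated by a single element, so G is cyclic. The relator gives c¹⁴ = e and no smaller power is forced to be e, so the 14 powers {c, e, c², c³, c⁴, c⁵, c⁶, c⁷, c⁸, c⁹, c¹², c¹³, c¹¹, c¹⁰} are distinct. Hence |G| = 14.

Answer: 14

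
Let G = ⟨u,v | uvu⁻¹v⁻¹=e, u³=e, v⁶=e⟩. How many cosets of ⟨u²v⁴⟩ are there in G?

First find ord(u²v⁴) by computing successive powers:
  (u²v⁴)¹ = u²v⁴, (u²v⁴)² = uv², (u²v⁴)³ = e.
So |⟨u²v⁴⟩| = ord(u²v⁴) = 3. With |G| = 18, by Lagrange [G : ⟨u²v⁴⟩] = 18/3 = 6.

Answer: 6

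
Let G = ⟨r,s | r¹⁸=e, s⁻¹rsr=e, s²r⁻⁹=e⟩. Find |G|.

Enumerate words in the generators, reducing via the relations: the distinct elements are
  {e, r, s, rs, r², r³, r⁴, r⁵, r⁶, r⁷, r⁸, r⁹, r²s, r³s, r¹², r¹³, r¹¹, r¹⁰, r¹⁴, r¹⁵, r¹⁶, r¹⁷, r⁴s, r⁵s, r⁶s, r⁷s, r⁸s, s⁻¹, rs⁻¹, r²s⁻¹, r³s⁻¹, r⁴s⁻¹, r⁵s⁻¹, r⁶s⁻¹, r⁷s⁻¹, r⁸s⁻¹}.
No further products give new elements, so |G| = 36.

Answer: 36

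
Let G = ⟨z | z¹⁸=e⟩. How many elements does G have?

G is generated by a single element, so G is cyclic. The relator gives z¹⁸ = e and no smaller power is forced to be e, so the 18 powers {e, z, z², z³, z⁴, z⁵, z⁶, z⁷, z⁸, z⁹, z¹², z¹³, z¹¹, z¹⁰, z¹⁴, z¹⁵, z¹⁶, z¹⁷} are distinct. Hence |G| = 18.

Answer: 18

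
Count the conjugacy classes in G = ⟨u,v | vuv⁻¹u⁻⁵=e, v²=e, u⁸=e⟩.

The conjugacy classes (representative and size) are:
  [e] (size 1), [u⁵] (size 2), [u²] (size 1), [u⁷] (size 2), [u⁴] (size 1), [u⁶] (size 1), [v] (size 2), [u⁵v] (size 2), [u²v] (size 2), [u³v] (size 2).
Class equation: 1 + 2 + 1 + 2 + 1 + 1 + 2 + 2 + 2 + 2 = 16 = |G|. So G has 10 conjugacy classes.

Answer: 10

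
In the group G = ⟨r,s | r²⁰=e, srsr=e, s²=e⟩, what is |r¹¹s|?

Compute successive powers until reaching e:
  (r¹¹s)¹ = r¹¹s, (r¹¹s)² = e.
The smallest positive k with (r¹¹s)ᵏ = e is 2.

Answer: 2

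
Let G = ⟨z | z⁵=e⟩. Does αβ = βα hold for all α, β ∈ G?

G has a single generator, so G is cyclic and hence abelian.

Answer: Yes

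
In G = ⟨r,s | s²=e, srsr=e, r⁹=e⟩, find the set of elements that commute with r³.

⟨r³⟩ ⊆ C_G(r³) since powers of r³ commute with r³; so |C_G(r³)| ≥ |⟨r³⟩| = 3.
By orbit–stabilizer, |C_G(r³)| = |G| / |conj. class of r³| = 18 / 2 = 9.
The 9 elements commuting with r³ are {e, r, r², r³, r⁴, r⁵, r⁶, r⁷, r⁸}.

Answer: {e, r, r², r³, r⁴, r⁵, r⁶, r⁷, r⁸}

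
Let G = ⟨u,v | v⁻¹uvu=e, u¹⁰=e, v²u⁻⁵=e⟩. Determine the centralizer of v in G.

⟨v⟩ ⊆ C_G(v) since powers of v commute with v; so |C_G(v)| ≥ |⟨v⟩| = 4.
By orbit–stabilizer, |C_G(v)| = |G| / |conj. class of v| = 20 / 5 = 4.
The 4 elements commuting with v are {e, u⁵, v, v⁻¹}.

Answer: {e, u⁵, v, v⁻¹}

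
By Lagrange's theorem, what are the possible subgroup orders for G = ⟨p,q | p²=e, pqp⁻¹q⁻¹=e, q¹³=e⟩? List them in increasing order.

|G| = 26 = 2 · 13. By Lagrange's theorem the order of any subgroup divides 26; the divisors of 26 are 1, 2, 13, 26.

Answer: 1, 2, 13, 26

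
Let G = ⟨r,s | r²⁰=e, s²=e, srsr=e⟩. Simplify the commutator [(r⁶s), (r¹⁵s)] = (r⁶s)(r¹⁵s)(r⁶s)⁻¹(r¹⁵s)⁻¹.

[(r⁶s), (r¹⁵s)] = (r⁶s)·(r¹⁵s)·(r⁶s)⁻¹·(r¹⁵s)⁻¹.
  (r⁶s) · (r¹⁵s) = r¹¹
  (r¹¹) · (r⁶s) = r¹⁷s
  (r¹⁷s) · (r¹⁵s) = r²

Answer: r²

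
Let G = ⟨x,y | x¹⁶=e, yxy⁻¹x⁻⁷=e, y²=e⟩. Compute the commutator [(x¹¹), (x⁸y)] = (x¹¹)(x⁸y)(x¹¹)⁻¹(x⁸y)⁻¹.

[(x¹¹), (x⁸y)] = (x¹¹)·(x⁸y)·(x¹¹)⁻¹·(x⁸y)⁻¹.
  (x¹¹) · (x⁸y) = x³y
  (x³y) · (x⁵) = x⁶y
  (x⁶y) · (x⁸y) = x¹⁴

Answer: x¹⁴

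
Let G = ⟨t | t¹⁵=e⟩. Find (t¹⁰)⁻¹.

The order of (t¹⁰) is 3 (smallest k with (t¹⁰)ᵏ = e), so (t¹⁰)⁻¹ = (t¹⁰)² = t⁵.
Check: (t¹⁰) · (t⁵) → (t¹⁰) · t⁵ = e, giving e as required.

Answer: t⁵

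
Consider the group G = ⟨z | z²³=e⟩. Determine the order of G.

G is generated by a single element, so G is cyclic. The relator gives z²³ = e and no smaller power is forced to be e, so the 23 powers {e, z, z², z³, z⁴, z⁵, z⁶, z⁷, z⁸, z⁹, z²², z²¹, z²⁰, z¹², z¹³, z¹¹, z¹⁰, z¹⁴, z¹⁵, z¹⁶, z¹⁷, z¹⁸, z¹⁹} are distinct. Hence |G| = 23.

Answer: 23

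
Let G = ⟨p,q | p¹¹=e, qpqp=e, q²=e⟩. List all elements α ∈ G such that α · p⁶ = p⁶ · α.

⟨p⁶⟩ ⊆ C_G(p⁶) since powers of p⁶ commute with p⁶; so |C_G(p⁶)| ≥ |⟨p⁶⟩| = 11.
By orbit–stabilizer, |C_G(p⁶)| = |G| / |conj. class of p⁶| = 22 / 2 = 11.
The 11 elements commuting with p⁶ are {e, p, p², p³, p⁴, p⁵, p⁶, p⁷, p⁸, p⁹, p¹⁰}.

Answer: {e, p, p², p³, p⁴, p⁵, p⁶, p⁷, p⁸, p⁹, p¹⁰}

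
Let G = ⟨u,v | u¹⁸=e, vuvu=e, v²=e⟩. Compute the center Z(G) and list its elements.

An element z ∈ Z(G) iff z commutes with every generator.
For example u⁹ is central: (u⁹)·u = u¹⁰ = u·(u⁹); (u⁹)·v = u⁹v = v·(u⁹).
Whereas u ∉ Z(G) since u·v = uv ≠ u¹⁷v = v·u.
Checking each of the 36 elements this way gives Z(G) = {e, u⁹}, of order 2.

Answer: {e, u⁹}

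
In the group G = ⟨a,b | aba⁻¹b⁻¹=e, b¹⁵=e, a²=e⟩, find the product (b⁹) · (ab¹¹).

Compute (b⁹) · (ab¹¹) by multiplying left to right and reducing via the relations at each step:
  (b⁹) · a = ab⁹
  (ab⁹) · b¹¹ = ab⁵

Answer: ab⁵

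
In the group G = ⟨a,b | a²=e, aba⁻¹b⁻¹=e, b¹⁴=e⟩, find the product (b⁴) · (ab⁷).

Compute (b⁴) · (ab⁷) by multiplying left to right and reducing via the relations at each step:
  (b⁴) · a = ab⁴
  (ab⁴) · b⁷ = ab¹¹

Answer: ab¹¹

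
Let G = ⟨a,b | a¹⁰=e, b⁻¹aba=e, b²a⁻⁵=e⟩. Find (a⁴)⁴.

Compute successive powers of (a⁴), reducing at each step:
  (a⁴)²: (a⁴) · a⁴ = a⁸
  (a⁴)³: (a⁸) · a⁴ = a²
  (a⁴)⁴: (a²) · a⁴ = a⁶

Answer: a⁶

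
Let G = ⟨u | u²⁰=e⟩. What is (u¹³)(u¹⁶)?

Compute (u¹³) · (u¹⁶) by multiplying left to right and reducing via the relations at each step:
  (u¹³) · u¹⁶ = u⁹

Answer: u⁹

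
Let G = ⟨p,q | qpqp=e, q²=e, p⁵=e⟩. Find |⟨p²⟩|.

|⟨p²⟩| equals the order of p². Compute successive powers until reaching e:
  (p²)¹ = p², (p²)² = p⁴, (p²)³ = p, (p²)⁴ = p³, (p²)⁵ = e.
The smallest positive k with (p²)ᵏ = e is 5, so |⟨p²⟩| = 5.

Answer: 5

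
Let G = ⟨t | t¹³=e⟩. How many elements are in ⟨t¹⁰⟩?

|⟨t¹⁰⟩| equals the order of t¹⁰. Compute successive powers until reaching e:
  (t¹⁰)¹ = t¹⁰, (t¹⁰)² = t⁷, (t¹⁰)³ = t⁴, (t¹⁰)⁴ = t, (t¹⁰)⁵ = t¹¹, (t¹⁰)⁶ = t⁸, (t¹⁰)⁷ = t⁵, (t¹⁰)⁸ = t², (t¹⁰)⁹ = t¹², (t¹⁰)¹⁰ = t⁹, (t¹⁰)¹¹ = t⁶, (t¹⁰)¹² = t³, (t¹⁰)¹³ = e.
The smallest positive k with (t¹⁰)ᵏ = e is 13, so |⟨t¹⁰⟩| = 13.

Answer: 13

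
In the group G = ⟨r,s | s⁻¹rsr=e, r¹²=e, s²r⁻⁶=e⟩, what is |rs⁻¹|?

Compute successive powers until reaching e:
  (rs⁻¹)¹ = rs⁻¹, (rs⁻¹)² = r⁶, (rs⁻¹)³ = rs, (rs⁻¹)⁴ = e.
The smallest positive k with (rs⁻¹)ᵏ = e is 4.

Answer: 4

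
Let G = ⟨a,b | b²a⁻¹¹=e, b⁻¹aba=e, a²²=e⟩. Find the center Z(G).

An element z ∈ Z(G) iff z commutes with every generator.
For example a¹¹ is central: (a¹¹)·a = a¹² = a·(a¹¹); (a¹¹)·b = b⁻¹ = b·(a¹¹).
Whereas a ∉ Z(G) since a·b = ab ≠ a¹⁰b⁻¹ = b·a.
Checking each of the 44 elements this way gives Z(G) = {e, a¹¹}, of order 2.

Answer: {e, a¹¹}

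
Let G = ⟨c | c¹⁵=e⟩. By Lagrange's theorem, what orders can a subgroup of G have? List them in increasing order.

|G| = 15 = 3 · 5. By Lagrange's theorem the order of any subgroup divides 15; the divisors of 15 are 1, 3, 5, 15.

Answer: 1, 3, 5, 15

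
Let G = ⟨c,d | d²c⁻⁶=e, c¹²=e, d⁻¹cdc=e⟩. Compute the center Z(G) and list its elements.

An element z ∈ Z(G) iff z commutes with every generator.
For example c⁶ is central: (c⁶)·c = c⁷ = c·(c⁶); (c⁶)·d = d⁻¹ = d·(c⁶).
Whereas c ∉ Z(G) since c·d = cd ≠ c⁵d⁻¹ = d·c.
Checking each of the 24 elements this way gives Z(G) = {e, c⁶}, of order 2.

Answer: {e, c⁶}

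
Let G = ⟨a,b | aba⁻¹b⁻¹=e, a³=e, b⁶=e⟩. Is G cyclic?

|G| = 18, but the maximum element order in G is 6 < 18. No single element generates all of G, so G is not cyclic.

Answer: No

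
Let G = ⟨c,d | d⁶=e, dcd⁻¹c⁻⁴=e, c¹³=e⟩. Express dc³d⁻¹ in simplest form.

Multiply left to right, reducing at each step:
  d · c³ = c¹²d
  (c¹²d) · d⁻¹ = c¹²

Answer: c¹²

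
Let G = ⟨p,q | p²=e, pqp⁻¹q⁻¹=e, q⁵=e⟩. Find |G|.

Enumerate words in the generators, reducing via the relations: the distinct elements are
  {e, p, q, pq, q², q³, q⁴, pq², pq³, pq⁴}.
No further products give new elements, so |G| = 10.

Answer: 10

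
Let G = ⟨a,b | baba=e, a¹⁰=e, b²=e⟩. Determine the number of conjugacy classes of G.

The conjugacy classes (representative and size) are:
  [e] (size 1), [a] (size 2), [a²] (size 2), [a³] (size 2), [a⁴] (size 2), [a⁵] (size 1), [a²b] (size 5), [a³b] (size 5).
Class equation: 1 + 2 + 2 + 2 + 2 + 1 + 5 + 5 = 20 = |G|. So G has 8 conjugacy classes.

Answer: 8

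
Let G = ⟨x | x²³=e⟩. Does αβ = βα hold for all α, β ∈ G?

G has a single generator, so G is cyclic and hence abelian.

Answer: Yes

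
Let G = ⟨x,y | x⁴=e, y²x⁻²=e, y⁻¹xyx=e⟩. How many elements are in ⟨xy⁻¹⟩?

|⟨xy⁻¹⟩| equals the order of xy⁻¹. Compute successive powers until reaching e:
  (xy⁻¹)¹ = xy⁻¹, (xy⁻¹)² = x², (xy⁻¹)³ = xy, (xy⁻¹)⁴ = e.
The smallest positive k with (xy⁻¹)ᵏ = e is 4, so |⟨xy⁻¹⟩| = 4.

Answer: 4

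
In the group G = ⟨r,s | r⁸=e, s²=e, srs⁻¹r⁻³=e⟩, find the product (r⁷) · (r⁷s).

Compute (r⁷) · (r⁷s) by multiplying left to right and reducing via the relations at each step:
  (r⁷) · r⁷ = r⁶
  (r⁶) · s = r⁶s

Answer: r⁶s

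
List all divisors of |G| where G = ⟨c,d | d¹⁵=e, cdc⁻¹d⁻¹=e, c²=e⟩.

|G| = 30 = 2 · 3 · 5. By Lagrange's theorem the order of any subgroup divides 30; the divisors of 30 are 1, 2, 3, 5, 6, 10, 15, 30.

Answer: 1, 2, 3, 5, 6, 10, 15, 30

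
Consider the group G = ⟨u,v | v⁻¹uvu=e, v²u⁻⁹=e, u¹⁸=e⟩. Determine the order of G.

Enumerate words in the generators, reducing via the relations: the distinct elements are
  {e, u, v, uv, u², u³, u⁴, u⁵, u⁶, u⁷, u⁸, u⁹, u²v, u³v, u¹², u¹³, u¹¹, u¹⁰, u¹⁴, u¹⁵, u¹⁶, u¹⁷, u⁴v, u⁵v, u⁶v, u⁷v, u⁸v, v⁻¹, uv⁻¹, u²v⁻¹, u³v⁻¹, u⁴v⁻¹, u⁵v⁻¹, u⁶v⁻¹, u⁷v⁻¹, u⁸v⁻¹}.
No further products give new elements, so |G| = 36.

Answer: 36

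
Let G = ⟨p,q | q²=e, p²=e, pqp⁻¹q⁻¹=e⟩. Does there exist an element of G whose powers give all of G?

|G| = 4, but the maximum element order in G is 2 < 4. No single element generates all of G, so G is not cyclic.

Answer: No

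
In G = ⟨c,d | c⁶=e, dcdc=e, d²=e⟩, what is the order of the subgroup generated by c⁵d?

|⟨c⁵d⟩| equals the order of c⁵d. Compute successive powers until reaching e:
  (c⁵d)¹ = c⁵d, (c⁵d)² = e.
The smallest positive k with (c⁵d)ᵏ = e is 2, so |⟨c⁵d⟩| = 2.

Answer: 2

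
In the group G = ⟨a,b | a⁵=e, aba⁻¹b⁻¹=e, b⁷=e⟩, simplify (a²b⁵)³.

Compute successive powers of (a²b⁵), reducing at each step:
  (a²b⁵)²: (a²b⁵) · a² = a⁴b⁵;   (a⁴b⁵) · b⁵ = a⁴b³
  (a²b⁵)³: (a⁴b³) · a² = ab³;   (ab³) · b⁵ = ab

Answer: ab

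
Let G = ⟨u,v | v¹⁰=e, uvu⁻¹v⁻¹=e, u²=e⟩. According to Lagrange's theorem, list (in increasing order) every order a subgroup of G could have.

|G| = 20 = 2² · 5. By Lagrange's theorem the order of any subgroup divides 20; the divisors of 20 are 1, 2, 4, 5, 10, 20.

Answer: 1, 2, 4, 5, 10, 20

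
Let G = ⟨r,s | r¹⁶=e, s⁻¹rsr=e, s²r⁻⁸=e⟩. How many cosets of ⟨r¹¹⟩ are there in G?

First find ord(r¹¹) by computing successive powers:
  (r¹¹)¹ = r¹¹, (r¹¹)² = r⁶, (r¹¹)³ = r, (r¹¹)⁴ = r¹², (r¹¹)⁵ = r⁷, (r¹¹)⁶ = r², (r¹¹)⁷ = r¹³, (r¹¹)⁸ = r⁸, (r¹¹)⁹ = r³, (r¹¹)¹⁰ = r¹⁴, (r¹¹)¹¹ = r⁹, (r¹¹)¹² = r⁴, (r¹¹)¹³ = r¹⁵, (r¹¹)¹⁴ = r¹⁰, (r¹¹)¹⁵ = r⁵, (r¹¹)¹⁶ = e.
So |⟨r¹¹⟩| = ord(r¹¹) = 16. With |G| = 32, by Lagrange [G : ⟨r¹¹⟩] = 32/16 = 2.

Answer: 2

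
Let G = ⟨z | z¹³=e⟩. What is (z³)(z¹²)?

Compute (z³) · (z¹²) by multiplying left to right and reducing via the relations at each step:
  (z³) · z¹² = z²

Answer: z²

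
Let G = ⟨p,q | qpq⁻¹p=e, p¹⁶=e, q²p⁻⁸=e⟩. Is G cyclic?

Every cyclic group is abelian. But p·q = pq while q·p = p⁷q⁻¹, so p·q ≠ q·p and G is not abelian. Hence G is not cyclic.

Answer: No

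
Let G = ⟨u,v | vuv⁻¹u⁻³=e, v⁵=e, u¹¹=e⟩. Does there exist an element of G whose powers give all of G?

Every cyclic group is abelian. But u·v = uv while v·u = u³v, so u·v ≠ v·u and G is not abelian. Hence G is not cyclic.

Answer: No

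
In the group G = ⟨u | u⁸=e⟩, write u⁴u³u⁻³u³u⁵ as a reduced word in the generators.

Multiply left to right, reducing at each step:
  (u⁴) · u³ = u⁷
  (u⁷) · u⁻³ = u⁴
  (u⁴) · u³ = u⁷
  (u⁷) · u⁵ = u⁴

Answer: u⁴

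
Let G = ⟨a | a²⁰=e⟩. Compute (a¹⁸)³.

Compute successive powers of (a¹⁸), reducing at each step:
  (a¹⁸)²: (a¹⁸) · a¹⁸ = a¹⁶
  (a¹⁸)³: (a¹⁶) · a¹⁸ = a¹⁴

Answer: a¹⁴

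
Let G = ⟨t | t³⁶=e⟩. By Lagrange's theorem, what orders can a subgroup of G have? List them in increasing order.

|G| = 36 = 2² · 3². By Lagrange's theorem the order of any subgroup divides 36; the divisors of 36 are 1, 2, 3, 4, 6, 9, 12, 18, 36.

Answer: 1, 2, 3, 4, 6, 9, 12, 18, 36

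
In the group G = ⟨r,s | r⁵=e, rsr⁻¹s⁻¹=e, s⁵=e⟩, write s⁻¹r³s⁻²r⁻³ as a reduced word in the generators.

Multiply left to right, reducing at each step:
  (s⁴) · r³ = r³s⁴
  (r³s⁴) · s⁻² = r³s²
  (r³s²) · r⁻³ = s²

Answer: s²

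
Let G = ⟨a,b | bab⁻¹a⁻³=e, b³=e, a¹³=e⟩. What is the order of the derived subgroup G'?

G' = [G, G] is generated by all commutators. The generator-pair commutators are: [a, b] = a¹¹.
The subgroup they normally generate is {e, a, a², a³, a⁴, a⁵, a⁶, a⁷, a⁸, a⁹, a¹⁰, a¹¹, a¹²}, of order 13.
Check: |G/G'| = 39/13 = 3 is the order of the abelianisation.

Answer: 13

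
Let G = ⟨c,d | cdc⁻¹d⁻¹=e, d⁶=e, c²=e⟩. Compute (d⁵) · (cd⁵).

Compute (d⁵) · (cd⁵) by multiplying left to right and reducing via the relations at each step:
  (d⁵) · c = cd⁵
  (cd⁵) · d⁵ = cd⁴

Answer: cd⁴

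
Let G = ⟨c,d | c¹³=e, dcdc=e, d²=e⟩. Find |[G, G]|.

G' = [G, G] is generated by all commutators. The generator-pair commutators are: [c, d] = c².
The subgroup they normally generate is {e, c, c², c³, c⁴, c⁵, c⁶, c⁷, c⁸, c⁹, c¹⁰, c¹¹, c¹²}, of order 13.
Check: |G/G'| = 26/13 = 2 is the order of the abelianisation.

Answer: 13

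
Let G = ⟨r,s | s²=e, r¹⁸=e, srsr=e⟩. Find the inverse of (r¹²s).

The order of (r¹²s) is 2 (smallest k with (r¹²s)ᵏ = e), so (r¹²s)⁻¹ = (r¹²s)¹ = r¹²s.
Check: (r¹²s) · (r¹²s) → (r¹²s) · r¹² = s;   s · s = e, giving e as required.

Answer: r¹²s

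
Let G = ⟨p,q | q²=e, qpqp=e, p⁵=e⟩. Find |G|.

Enumerate words in the generators, reducing via the relations: the distinct elements are
  {e, p, q, pq, p², p³, p⁴, p²q, p³q, p⁴q}.
No further products give new elements, so |G| = 10.

Answer: 10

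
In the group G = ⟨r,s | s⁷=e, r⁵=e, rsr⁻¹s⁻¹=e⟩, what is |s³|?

Compute successive powers until reaching e:
  (s³)¹ = s³, (s³)² = s⁶, (s³)³ = s², (s³)⁴ = s⁵, (s³)⁵ = s, (s³)⁶ = s⁴, (s³)⁷ = e.
The smallest positive k with (s³)ᵏ = e is 7.

Answer: 7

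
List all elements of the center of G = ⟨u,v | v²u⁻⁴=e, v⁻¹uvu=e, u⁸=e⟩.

An element z ∈ Z(G) iff z commutes with every generator.
For example u⁴ is central: (u⁴)·u = u⁵ = u·(u⁴); (u⁴)·v = v⁻¹ = v·(u⁴).
Whereas u ∉ Z(G) since u·v = uv ≠ u³v⁻¹ = v·u.
Checking each of the 16 elements this way gives Z(G) = {e, u⁴}, of order 2.

Answer: {e, u⁴}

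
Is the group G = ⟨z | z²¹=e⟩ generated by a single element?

|G| = 21. The element z has order 21 (its powers give 21 distinct elements), so ⟨z⟩ = G and G is cyclic.

Answer: Yes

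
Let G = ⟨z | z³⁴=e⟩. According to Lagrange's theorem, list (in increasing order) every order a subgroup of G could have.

|G| = 34 = 2 · 17. By Lagrange's theorem the order of any subgroup divides 34; the divisors of 34 are 1, 2, 17, 34.

Answer: 1, 2, 17, 34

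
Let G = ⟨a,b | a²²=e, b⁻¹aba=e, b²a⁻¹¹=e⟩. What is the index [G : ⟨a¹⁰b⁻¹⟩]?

First find ord(a¹⁰b⁻¹) by computing successive powers:
  (a¹⁰b⁻¹)¹ = a¹⁰b⁻¹, (a¹⁰b⁻¹)² = a¹¹, (a¹⁰b⁻¹)³ = a¹⁰b, (a¹⁰b⁻¹)⁴ = e.
So |⟨a¹⁰b⁻¹⟩| = ord(a¹⁰b⁻¹) = 4. With |G| = 44, by Lagrange [G : ⟨a¹⁰b⁻¹⟩] = 44/4 = 11.

Answer: 11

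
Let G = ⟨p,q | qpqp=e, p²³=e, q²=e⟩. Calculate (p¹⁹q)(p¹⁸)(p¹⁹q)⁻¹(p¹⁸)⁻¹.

[(p¹⁹q), (p¹⁸)] = (p¹⁹q)·(p¹⁸)·(p¹⁹q)⁻¹·(p¹⁸)⁻¹.
  (p¹⁹q) · (p¹⁸) = pq
  (pq) · (p¹⁹q) = p⁵
  (p⁵) · (p⁵) = p¹⁰

Answer: p¹⁰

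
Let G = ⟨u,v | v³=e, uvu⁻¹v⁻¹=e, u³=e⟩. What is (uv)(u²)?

Compute (uv) · (u²) by multiplying left to right and reducing via the relations at each step:
  (uv) · u² = v

Answer: v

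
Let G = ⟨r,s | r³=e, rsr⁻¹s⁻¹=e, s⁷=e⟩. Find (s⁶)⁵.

Compute successive powers of (s⁶), reducing at each step:
  (s⁶)²: (s⁶) · s⁶ = s⁵
  (s⁶)³: (s⁵) · s⁶ = s⁴
  (s⁶)⁴: (s⁴) · s⁶ = s³
  (s⁶)⁵: (s³) · s⁶ = s²

Answer: s²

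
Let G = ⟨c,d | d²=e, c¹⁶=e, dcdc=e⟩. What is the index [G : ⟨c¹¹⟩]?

First find ord(c¹¹) by computing successive powers:
  (c¹¹)¹ = c¹¹, (c¹¹)² = c⁶, (c¹¹)³ = c, (c¹¹)⁴ = c¹², (c¹¹)⁵ = c⁷, (c¹¹)⁶ = c², (c¹¹)⁷ = c¹³, (c¹¹)⁸ = c⁸, (c¹¹)⁹ = c³, (c¹¹)¹⁰ = c¹⁴, (c¹¹)¹¹ = c⁹, (c¹¹)¹² = c⁴, (c¹¹)¹³ = c¹⁵, (c¹¹)¹⁴ = c¹⁰, (c¹¹)¹⁵ = c⁵, (c¹¹)¹⁶ = e.
So |⟨c¹¹⟩| = ord(c¹¹) = 16. With |G| = 32, by Lagrange [G : ⟨c¹¹⟩] = 32/16 = 2.

Answer: 2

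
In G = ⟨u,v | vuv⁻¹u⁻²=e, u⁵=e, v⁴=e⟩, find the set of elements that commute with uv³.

⟨uv³⟩ ⊆ C_G(uv³) since powers of uv³ commute with uv³; so |C_G(uv³)| ≥ |⟨uv³⟩| = 4.
By orbit–stabilizer, |C_G(uv³)| = |G| / |conj. class of uv³| = 20 / 5 = 4.
The 4 elements commuting with uv³ are {e, uv³, u³v, u⁴v²}.

Answer: {e, uv³, u³v, u⁴v²}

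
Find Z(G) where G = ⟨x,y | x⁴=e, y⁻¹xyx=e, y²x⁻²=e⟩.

An element z ∈ Z(G) iff z commutes with every generator.
For example x² is central: (x²)·x = x³ = x·(x²); (x²)·y = y⁻¹ = y·(x²).
Whereas x ∉ Z(G) since x·y = xy ≠ xy⁻¹ = y·x.
Checking each of the 8 elements this way gives Z(G) = {e, x²}, of order 2.

Answer: {e, x²}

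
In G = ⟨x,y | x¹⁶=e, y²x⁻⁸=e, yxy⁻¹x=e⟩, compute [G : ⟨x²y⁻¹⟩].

First find ord(x²y⁻¹) by computing successive powers:
  (x²y⁻¹)¹ = x²y⁻¹, (x²y⁻¹)² = x⁸, (x²y⁻¹)³ = x²y, (x²y⁻¹)⁴ = e.
So |⟨x²y⁻¹⟩| = ord(x²y⁻¹) = 4. With |G| = 32, by Lagrange [G : ⟨x²y⁻¹⟩] = 32/4 = 8.

Answer: 8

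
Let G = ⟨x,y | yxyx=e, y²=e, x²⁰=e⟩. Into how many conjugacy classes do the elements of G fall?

The conjugacy classes (representative and size) are:
  [e] (size 1), [x] (size 2), [x¹⁸] (size 2), [x³] (size 2), [x⁴] (size 2), [x¹⁵] (size 2), [x¹⁴] (size 2), [x⁷] (size 2), [x¹²] (size 2), [x¹¹] (size 2), [x¹⁰] (size 1), [x¹⁸y] (size 10), [x⁵y] (size 10).
Class equation: 1 + 2 + 2 + 2 + 2 + 2 + 2 + 2 + 2 + 2 + 1 + 10 + 10 = 40 = |G|. So G has 13 conjugacy classes.

Answer: 13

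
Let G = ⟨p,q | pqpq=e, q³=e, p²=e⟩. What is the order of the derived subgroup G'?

G' = [G, G] is generated by all commutators. The generator-pair commutators are: [p, q] = q.
The subgroup they normally generate is {e, q, q²}, of order 3.
Check: |G/G'| = 6/3 = 2 is the order of the abelianisation.

Answer: 3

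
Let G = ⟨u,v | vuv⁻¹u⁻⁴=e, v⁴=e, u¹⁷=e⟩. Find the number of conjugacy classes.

The conjugacy classes (representative and size) are:
  [e] (size 1), [u⁴] (size 4), [u²] (size 4), [u⁵] (size 4), [u¹¹] (size 4), [u⁷v] (size 17), [u³v²] (size 17), [u⁹v³] (size 17).
Class equation: 1 + 4 + 4 + 4 + 4 + 17 + 17 + 17 = 68 = |G|. So G has 8 conjugacy classes.

Answer: 8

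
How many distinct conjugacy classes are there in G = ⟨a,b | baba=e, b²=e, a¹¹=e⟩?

The conjugacy classes (representative and size) are:
  [e] (size 1), [a¹⁰] (size 2), [a²] (size 2), [a³] (size 2), [a⁷] (size 2), [a⁶] (size 2), [a²b] (size 11).
Class equation: 1 + 2 + 2 + 2 + 2 + 2 + 11 = 22 = |G|. So G has 7 conjugacy classes.

Answer: 7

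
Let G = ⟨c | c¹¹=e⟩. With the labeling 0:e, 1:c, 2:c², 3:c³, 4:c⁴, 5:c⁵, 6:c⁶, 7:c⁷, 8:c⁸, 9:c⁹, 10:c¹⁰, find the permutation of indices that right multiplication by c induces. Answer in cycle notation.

(0 1 2 3 4 5 6 7 8 9 10)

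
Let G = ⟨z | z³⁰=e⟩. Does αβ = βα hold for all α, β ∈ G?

G has a single generator, so G is cyclic and hence abelian.

Answer: Yes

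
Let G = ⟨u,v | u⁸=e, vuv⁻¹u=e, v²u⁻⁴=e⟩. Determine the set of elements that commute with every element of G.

An element z ∈ Z(G) iff z commutes with every generator.
For example u⁴ is central: (u⁴)·u = u⁵ = u·(u⁴); (u⁴)·v = v⁻¹ = v·(u⁴).
Whereas u ∉ Z(G) since u·v = uv ≠ u³v⁻¹ = v·u.
Checking each of the 16 elements this way gives Z(G) = {e, u⁴}, of order 2.

Answer: {e, u⁴}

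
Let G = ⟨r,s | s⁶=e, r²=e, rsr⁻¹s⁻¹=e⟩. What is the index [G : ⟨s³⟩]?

First find ord(s³) by computing successive powers:
  (s³)¹ = s³, (s³)² = e.
So |⟨s³⟩| = ord(s³) = 2. With |G| = 12, by Lagrange [G : ⟨s³⟩] = 12/2 = 6.

Answer: 6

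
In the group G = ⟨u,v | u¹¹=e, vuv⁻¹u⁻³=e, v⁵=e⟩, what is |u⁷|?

Compute successive powers until reaching e:
  (u⁷)¹ = u⁷, (u⁷)² = u³, (u⁷)³ = u¹⁰, (u⁷)⁴ = u⁶, (u⁷)⁵ = u², (u⁷)⁶ = u⁹, (u⁷)⁷ = u⁵, (u⁷)⁸ = u, (u⁷)⁹ = u⁸, (u⁷)¹⁰ = u⁴, (u⁷)¹¹ = e.
The smallest positive k with (u⁷)ᵏ = e is 11.

Answer: 11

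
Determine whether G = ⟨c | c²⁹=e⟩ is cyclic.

|G| = 29. The element c has order 29 (its powers give 29 distinct elements), so ⟨c⟩ = G and G is cyclic.

Answer: Yes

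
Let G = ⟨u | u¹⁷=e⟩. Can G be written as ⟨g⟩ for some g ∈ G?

|G| = 17. The element u has order 17 (its powers give 17 distinct elements), so ⟨u⟩ = G and G is cyclic.

Answer: Yes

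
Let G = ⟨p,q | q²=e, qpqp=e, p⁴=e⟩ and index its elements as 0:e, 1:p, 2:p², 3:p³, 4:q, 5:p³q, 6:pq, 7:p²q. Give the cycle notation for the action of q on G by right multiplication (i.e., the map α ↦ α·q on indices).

(0 4)(1 6)(2 7)(3 5)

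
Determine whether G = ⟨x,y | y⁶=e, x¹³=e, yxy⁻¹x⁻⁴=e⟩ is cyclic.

Every cyclic group is abelian. But x·y = xy while y·x = x⁴y, so x·y ≠ y·x and G is not abelian. Hence G is not cyclic.

Answer: No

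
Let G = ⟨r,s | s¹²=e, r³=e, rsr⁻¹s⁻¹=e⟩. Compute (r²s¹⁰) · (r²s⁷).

Compute (r²s¹⁰) · (r²s⁷) by multiplying left to right and reducing via the relations at each step:
  (r²s¹⁰) · r² = rs¹⁰
  (rs¹⁰) · s⁷ = rs⁵

Answer: rs⁵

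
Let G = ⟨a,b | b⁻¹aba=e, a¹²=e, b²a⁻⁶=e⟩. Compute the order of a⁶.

Compute successive powers until reaching e:
  (a⁶)¹ = a⁶, (a⁶)² = e.
The smallest positive k with (a⁶)ᵏ = e is 2.

Answer: 2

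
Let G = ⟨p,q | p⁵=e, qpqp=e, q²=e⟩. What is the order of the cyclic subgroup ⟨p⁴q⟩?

|⟨p⁴q⟩| equals the order of p⁴q. Compute successive powers until reaching e:
  (p⁴q)¹ = p⁴q, (p⁴q)² = e.
The smallest positive k with (p⁴q)ᵏ = e is 2, so |⟨p⁴q⟩| = 2.

Answer: 2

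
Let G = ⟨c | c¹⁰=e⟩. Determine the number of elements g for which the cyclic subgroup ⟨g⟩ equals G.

G is cyclic of order 10. An element generates G iff its order is 10, and a cyclic group of order 10 has exactly φ(10) = 4 such elements.

Answer: 4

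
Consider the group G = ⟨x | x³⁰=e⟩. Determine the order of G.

G is generated by a single element, so G is cyclic. The relator gives x³⁰ = e and no smaller power is forced to be e, so the 30 powers {e, x, x², x³, x⁴, x⁵, x⁶, x⁷, x⁸, x⁹, x²², x²³, x²¹, x²⁰, x²⁴, x²⁵, x²⁶, x²⁷, x²⁸, x²⁹, x¹², x¹³, x¹¹, x¹⁰, x¹⁴, x¹⁵, x¹⁶, x¹⁷, x¹⁸, x¹⁹} are distinct. Hence |G| = 30.

Answer: 30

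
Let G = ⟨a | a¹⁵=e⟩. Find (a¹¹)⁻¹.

The order of (a¹¹) is 15 (smallest k with (a¹¹)ᵏ = e), so (a¹¹)⁻¹ = (a¹¹)¹⁴ = a⁴.
Check: (a¹¹) · (a⁴) → (a¹¹) · a⁴ = e, giving e as required.

Answer: a⁴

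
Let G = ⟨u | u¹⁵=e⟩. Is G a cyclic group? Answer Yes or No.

|G| = 15. The element u has order 15 (its powers give 15 distinct elements), so ⟨u⟩ = G and G is cyclic.

Answer: Yes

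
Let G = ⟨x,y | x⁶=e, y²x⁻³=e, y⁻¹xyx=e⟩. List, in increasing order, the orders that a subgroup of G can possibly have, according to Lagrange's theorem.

|G| = 12 = 2² · 3. By Lagrange's theorem the order of any subgroup divides 12; the divisors of 12 are 1, 2, 3, 4, 6, 12.

Answer: 1, 2, 3, 4, 6, 12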